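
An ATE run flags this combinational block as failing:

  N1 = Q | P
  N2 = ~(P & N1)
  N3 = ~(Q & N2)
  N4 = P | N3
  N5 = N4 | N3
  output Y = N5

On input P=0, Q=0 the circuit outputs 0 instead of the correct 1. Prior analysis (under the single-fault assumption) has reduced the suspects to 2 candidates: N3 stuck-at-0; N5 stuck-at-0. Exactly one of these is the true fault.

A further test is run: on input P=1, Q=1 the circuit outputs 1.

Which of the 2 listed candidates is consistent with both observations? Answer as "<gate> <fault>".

Evaluate each candidate on input P=1, Q=1:
  N3 stuck-at-0: N1=1, N2=0, N3=0 [stuck-at-0], N4=1, N5=1 → 1 — matches
  N5 stuck-at-0: N1=1, N2=0, N3=1, N4=1, N5=0 [stuck-at-0] → 0 — eliminated
Only N3 stuck-at-0 reproduces the observed 1.

N3 stuck-at-0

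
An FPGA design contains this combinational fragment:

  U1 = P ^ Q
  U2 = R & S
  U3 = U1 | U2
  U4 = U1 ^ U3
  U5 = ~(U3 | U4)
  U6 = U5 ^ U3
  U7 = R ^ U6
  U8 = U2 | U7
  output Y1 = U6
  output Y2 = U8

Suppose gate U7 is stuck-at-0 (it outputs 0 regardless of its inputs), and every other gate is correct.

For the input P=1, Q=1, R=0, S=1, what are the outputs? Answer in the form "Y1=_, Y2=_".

Propagate with U7 forced: U1=0, U2=0, U3=0, U4=0, U5=1, U6=1, U7=0 [stuck-at-0], U8=0.
So the outputs are Y1=1, Y2=0. (Without the fault they would be Y1=1, Y2=1.)

Y1=1, Y2=0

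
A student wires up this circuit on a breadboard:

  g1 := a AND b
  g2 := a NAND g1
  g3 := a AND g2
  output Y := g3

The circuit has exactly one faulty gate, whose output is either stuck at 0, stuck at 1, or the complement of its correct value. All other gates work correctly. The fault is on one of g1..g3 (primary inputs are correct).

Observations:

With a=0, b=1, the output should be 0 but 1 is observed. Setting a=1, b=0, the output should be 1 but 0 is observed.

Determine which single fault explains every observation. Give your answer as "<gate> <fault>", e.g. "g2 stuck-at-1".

g3 inverted output

Fault-free values for test 1 (a=0, b=1): g1=0, g2=1, g3=0, giving Y=0. Observed 1.
Test 1: faults giving observed 1 are {g3 stuck-at-1, g3 inverted output}.
Test 2 (a=1, b=0): fault-free g1=0, g2=1, g3=1 → 1; observed 0. Eliminates g3 stuck-at-1.
Only g3 inverted output is consistent with every test.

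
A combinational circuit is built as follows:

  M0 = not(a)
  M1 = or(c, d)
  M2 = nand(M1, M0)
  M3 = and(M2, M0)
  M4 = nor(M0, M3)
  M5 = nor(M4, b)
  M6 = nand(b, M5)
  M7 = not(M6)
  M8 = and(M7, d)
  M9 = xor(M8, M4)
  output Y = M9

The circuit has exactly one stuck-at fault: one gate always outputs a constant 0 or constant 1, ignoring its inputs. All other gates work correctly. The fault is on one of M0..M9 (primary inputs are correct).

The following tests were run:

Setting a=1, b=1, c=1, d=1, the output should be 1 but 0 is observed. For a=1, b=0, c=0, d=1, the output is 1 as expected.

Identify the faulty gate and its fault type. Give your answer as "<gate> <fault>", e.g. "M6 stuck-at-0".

Fault-free values for test 1 (a=1, b=1, c=1, d=1): M0=0, M1=1, M2=1, M3=0, M4=1, M5=0, M6=1, M7=0, M8=0, M9=1, giving Y=1. Observed 0.
Test 1: faults giving observed 0 are {M0 stuck-at-1, M3 stuck-at-1, M4 stuck-at-0, M5 stuck-at-1, M6 stuck-at-0, M7 stuck-at-1, M8 stuck-at-1, M9 stuck-at-0}.
Test 2 (a=1, b=0, c=0, d=1): fault-free M0=0, M1=1, M2=1, M3=0, M4=1, M5=0, M6=1, M7=0, M8=0, M9=1 → 1; observed 1. Eliminates M0 stuck-at-1, M3 stuck-at-1, M4 stuck-at-0, M6 stuck-at-0, M7 stuck-at-1, M8 stuck-at-1, M9 stuck-at-0.
Only M5 stuck-at-1 is consistent with every test.

M5 stuck-at-1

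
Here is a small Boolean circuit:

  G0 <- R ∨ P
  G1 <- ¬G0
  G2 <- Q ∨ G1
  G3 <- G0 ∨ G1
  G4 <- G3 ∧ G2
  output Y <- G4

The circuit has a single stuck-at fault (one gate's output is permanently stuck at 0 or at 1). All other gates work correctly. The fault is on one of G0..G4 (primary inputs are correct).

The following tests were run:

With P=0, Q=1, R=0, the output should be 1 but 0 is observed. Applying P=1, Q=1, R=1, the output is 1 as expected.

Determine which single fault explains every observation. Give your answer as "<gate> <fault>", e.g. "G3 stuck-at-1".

G1 stuck-at-0

Fault-free values for test 1 (P=0, Q=1, R=0): G0=0, G1=1, G2=1, G3=1, G4=1, giving Y=1. Observed 0.
Test 1: faults giving observed 0 are {G1 stuck-at-0, G2 stuck-at-0, G3 stuck-at-0, G4 stuck-at-0}.
Test 2 (P=1, Q=1, R=1): fault-free G0=1, G1=0, G2=1, G3=1, G4=1 → 1; observed 1. Eliminates G2 stuck-at-0, G3 stuck-at-0, G4 stuck-at-0.
Only G1 stuck-at-0 is consistent with every test.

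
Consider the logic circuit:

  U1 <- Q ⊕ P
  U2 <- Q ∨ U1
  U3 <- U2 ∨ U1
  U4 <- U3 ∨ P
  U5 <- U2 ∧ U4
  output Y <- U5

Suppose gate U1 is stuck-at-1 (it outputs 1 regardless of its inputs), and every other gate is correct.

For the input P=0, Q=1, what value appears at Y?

Propagate with U1 forced: U1=1 [stuck-at-1], U2=1, U3=1, U4=1, U5=1.
So Y = 1. (Same as the fault-free value — the fault is masked on this input.)

1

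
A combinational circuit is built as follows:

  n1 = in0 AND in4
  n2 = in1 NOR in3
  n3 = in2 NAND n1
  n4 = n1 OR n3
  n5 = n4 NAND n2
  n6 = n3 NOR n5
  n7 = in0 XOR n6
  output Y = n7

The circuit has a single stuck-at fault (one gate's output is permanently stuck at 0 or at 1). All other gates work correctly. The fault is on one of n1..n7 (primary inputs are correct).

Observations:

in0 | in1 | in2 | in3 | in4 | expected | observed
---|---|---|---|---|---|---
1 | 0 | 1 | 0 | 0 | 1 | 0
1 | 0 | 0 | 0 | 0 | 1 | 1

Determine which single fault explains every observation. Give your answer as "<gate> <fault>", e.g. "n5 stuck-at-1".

Fault-free values for test 1 (in0=1, in1=0, in2=1, in3=0, in4=0): n1=0, n2=1, n3=1, n4=1, n5=0, n6=0, n7=1, giving Y=1. Observed 0.
Test 1: faults giving observed 0 are {n1 stuck-at-1, n6 stuck-at-1, n7 stuck-at-0}.
Test 2 (in0=1, in1=0, in2=0, in3=0, in4=0): fault-free n1=0, n2=1, n3=1, n4=1, n5=0, n6=0, n7=1 → 1; observed 1. Eliminates n6 stuck-at-1, n7 stuck-at-0.
Only n1 stuck-at-1 is consistent with every test.

n1 stuck-at-1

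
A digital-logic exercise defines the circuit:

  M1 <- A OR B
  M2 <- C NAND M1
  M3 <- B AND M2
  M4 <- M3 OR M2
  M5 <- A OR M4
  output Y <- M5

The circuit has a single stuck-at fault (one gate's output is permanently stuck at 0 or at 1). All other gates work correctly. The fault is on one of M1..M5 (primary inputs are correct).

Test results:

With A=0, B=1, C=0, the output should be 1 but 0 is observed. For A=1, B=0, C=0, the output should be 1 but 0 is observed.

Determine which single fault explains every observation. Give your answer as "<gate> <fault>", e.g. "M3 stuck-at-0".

M5 stuck-at-0

Fault-free values for test 1 (A=0, B=1, C=0): M1=1, M2=1, M3=1, M4=1, M5=1, giving Y=1. Observed 0.
Test 1: faults giving observed 0 are {M2 stuck-at-0, M4 stuck-at-0, M5 stuck-at-0}.
Test 2 (A=1, B=0, C=0): fault-free M1=1, M2=1, M3=0, M4=1, M5=1 → 1; observed 0. Eliminates M2 stuck-at-0, M4 stuck-at-0.
Only M5 stuck-at-0 is consistent with every test.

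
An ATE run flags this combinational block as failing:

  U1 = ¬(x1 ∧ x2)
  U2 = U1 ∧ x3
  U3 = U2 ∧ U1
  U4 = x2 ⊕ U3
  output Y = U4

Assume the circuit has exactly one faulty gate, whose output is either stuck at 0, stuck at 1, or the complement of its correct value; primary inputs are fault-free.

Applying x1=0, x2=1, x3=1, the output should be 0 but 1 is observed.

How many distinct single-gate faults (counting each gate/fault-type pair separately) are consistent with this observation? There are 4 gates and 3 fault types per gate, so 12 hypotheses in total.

8

Fault-free: U1=1, U2=1, U3=1, U4=0 → 0. Observed 1.
  U1 stuck-at-0: output 1 ✓
  U1 stuck-at-1: output 0 ✗
  U1 inverted output: output 1 ✓
  U2 stuck-at-0: output 1 ✓
  U2 stuck-at-1: output 0 ✗
  U2 inverted output: output 1 ✓
  U3 stuck-at-0: output 1 ✓
  U3 stuck-at-1: output 0 ✗
  U3 inverted output: output 1 ✓
  U4 stuck-at-0: output 0 ✗
  U4 stuck-at-1: output 1 ✓
  U4 inverted output: output 1 ✓
Consistent faults: {U1 stuck-at-0, U1 inverted output, U2 stuck-at-0, U2 inverted output, U3 stuck-at-0, U3 inverted output, U4 stuck-at-1, U4 inverted output} — 8 in all.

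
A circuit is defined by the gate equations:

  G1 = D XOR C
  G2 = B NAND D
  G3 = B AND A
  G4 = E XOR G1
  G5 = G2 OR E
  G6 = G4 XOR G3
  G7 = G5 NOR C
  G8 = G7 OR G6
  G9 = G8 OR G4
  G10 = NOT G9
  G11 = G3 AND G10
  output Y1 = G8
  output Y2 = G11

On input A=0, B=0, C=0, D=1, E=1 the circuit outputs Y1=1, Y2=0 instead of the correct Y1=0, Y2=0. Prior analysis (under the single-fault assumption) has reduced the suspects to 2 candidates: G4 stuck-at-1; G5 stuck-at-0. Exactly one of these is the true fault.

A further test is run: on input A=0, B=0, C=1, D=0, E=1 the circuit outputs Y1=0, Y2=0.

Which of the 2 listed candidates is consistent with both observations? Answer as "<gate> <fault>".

Evaluate each candidate on input A=0, B=0, C=1, D=0, E=1:
  G4 stuck-at-1: G1=1, G2=1, G3=0, G4=1 [stuck-at-1], G5=1, G6=1, G7=0, G8=1, G9=1, G10=0, G11=0 → Y1=1, Y2=0 — eliminated
  G5 stuck-at-0: G1=1, G2=1, G3=0, G4=0, G5=0 [stuck-at-0], G6=0, G7=0, G8=0, G9=0, G10=1, G11=0 → Y1=0, Y2=0 — matches
Only G5 stuck-at-0 reproduces the observed Y1=0, Y2=0.

G5 stuck-at-0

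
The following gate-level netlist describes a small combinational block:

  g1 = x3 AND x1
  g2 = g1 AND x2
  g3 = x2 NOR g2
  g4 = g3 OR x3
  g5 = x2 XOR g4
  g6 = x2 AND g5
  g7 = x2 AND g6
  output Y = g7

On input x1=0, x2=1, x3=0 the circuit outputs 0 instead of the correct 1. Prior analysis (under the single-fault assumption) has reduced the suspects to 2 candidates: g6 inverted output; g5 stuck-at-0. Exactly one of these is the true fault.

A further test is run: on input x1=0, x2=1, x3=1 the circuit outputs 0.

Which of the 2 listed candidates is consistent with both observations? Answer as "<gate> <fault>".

g5 stuck-at-0

Evaluate each candidate on input x1=0, x2=1, x3=1:
  g6 inverted output: g1=0, g2=0, g3=0, g4=1, g5=0, g6=1 [inverted output], g7=1 → 1 — eliminated
  g5 stuck-at-0: g1=0, g2=0, g3=0, g4=1, g5=0 [stuck-at-0], g6=0, g7=0 → 0 — matches
Only g5 stuck-at-0 reproduces the observed 0.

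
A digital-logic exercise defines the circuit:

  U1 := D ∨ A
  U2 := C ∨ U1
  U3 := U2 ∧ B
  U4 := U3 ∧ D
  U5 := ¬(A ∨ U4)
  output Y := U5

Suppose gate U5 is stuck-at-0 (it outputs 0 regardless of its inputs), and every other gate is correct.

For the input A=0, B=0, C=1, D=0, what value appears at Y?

Propagate with U5 forced: U1=0, U2=1, U3=0, U4=0, U5=0 [stuck-at-0].
So Y = 0. (Without the fault it would be 1.)

0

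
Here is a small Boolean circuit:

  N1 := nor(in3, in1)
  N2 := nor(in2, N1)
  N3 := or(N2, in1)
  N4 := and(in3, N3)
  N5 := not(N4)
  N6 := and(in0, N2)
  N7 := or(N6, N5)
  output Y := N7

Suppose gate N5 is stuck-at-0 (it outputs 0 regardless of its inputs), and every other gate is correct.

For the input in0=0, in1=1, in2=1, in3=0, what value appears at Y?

Propagate with N5 forced: N1=0, N2=0, N3=1, N4=0, N5=0 [stuck-at-0], N6=0, N7=0.
So Y = 0. (Without the fault it would be 1.)

0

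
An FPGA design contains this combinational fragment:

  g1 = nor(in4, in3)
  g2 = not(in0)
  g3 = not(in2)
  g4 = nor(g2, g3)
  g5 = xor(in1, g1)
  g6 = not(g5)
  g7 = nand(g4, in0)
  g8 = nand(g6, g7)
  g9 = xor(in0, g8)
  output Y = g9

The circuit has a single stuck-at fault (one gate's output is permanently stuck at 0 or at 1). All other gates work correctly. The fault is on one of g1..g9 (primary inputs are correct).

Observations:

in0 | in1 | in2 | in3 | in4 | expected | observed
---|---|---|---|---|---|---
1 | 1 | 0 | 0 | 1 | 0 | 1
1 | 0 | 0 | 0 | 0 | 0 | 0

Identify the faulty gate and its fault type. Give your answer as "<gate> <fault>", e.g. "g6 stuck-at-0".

g1 stuck-at-1

Fault-free values for test 1 (in0=1, in1=1, in2=0, in3=0, in4=1): g1=0, g2=0, g3=1, g4=0, g5=1, g6=0, g7=1, g8=1, g9=0, giving Y=0. Observed 1.
Test 1: faults giving observed 1 are {g1 stuck-at-1, g5 stuck-at-0, g6 stuck-at-1, g8 stuck-at-0, g9 stuck-at-1}.
Test 2 (in0=1, in1=0, in2=0, in3=0, in4=0): fault-free g1=1, g2=0, g3=1, g4=0, g5=1, g6=0, g7=1, g8=1, g9=0 → 0; observed 0. Eliminates g5 stuck-at-0, g6 stuck-at-1, g8 stuck-at-0, g9 stuck-at-1.
Only g1 stuck-at-1 is consistent with every test.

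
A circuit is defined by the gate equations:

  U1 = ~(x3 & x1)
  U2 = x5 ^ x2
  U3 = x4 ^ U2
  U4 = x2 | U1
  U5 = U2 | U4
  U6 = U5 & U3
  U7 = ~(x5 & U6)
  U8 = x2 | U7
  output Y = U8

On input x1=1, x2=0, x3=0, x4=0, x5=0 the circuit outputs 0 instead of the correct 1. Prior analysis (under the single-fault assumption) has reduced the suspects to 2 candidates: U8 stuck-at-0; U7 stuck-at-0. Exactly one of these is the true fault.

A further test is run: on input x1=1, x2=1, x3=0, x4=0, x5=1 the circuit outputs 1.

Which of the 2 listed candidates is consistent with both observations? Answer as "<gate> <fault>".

Evaluate each candidate on input x1=1, x2=1, x3=0, x4=0, x5=1:
  U8 stuck-at-0: U1=1, U2=0, U3=0, U4=1, U5=1, U6=0, U7=1, U8=0 [stuck-at-0] → 0 — eliminated
  U7 stuck-at-0: U1=1, U2=0, U3=0, U4=1, U5=1, U6=0, U7=0 [stuck-at-0], U8=1 → 1 — matches
Only U7 stuck-at-0 reproduces the observed 1.

U7 stuck-at-0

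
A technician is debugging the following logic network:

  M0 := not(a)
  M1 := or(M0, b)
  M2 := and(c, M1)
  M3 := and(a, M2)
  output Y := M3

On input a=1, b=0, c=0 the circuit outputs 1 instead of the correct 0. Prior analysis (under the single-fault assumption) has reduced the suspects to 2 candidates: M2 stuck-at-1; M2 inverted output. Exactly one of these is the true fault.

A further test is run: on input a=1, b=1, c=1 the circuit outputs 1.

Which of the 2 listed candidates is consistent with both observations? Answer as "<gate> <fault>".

M2 stuck-at-1

Evaluate each candidate on input a=1, b=1, c=1:
  M2 stuck-at-1: M0=0, M1=1, M2=1 [stuck-at-1], M3=1 → 1 — matches
  M2 inverted output: M0=0, M1=1, M2=0 [inverted output], M3=0 → 0 — eliminated
Only M2 stuck-at-1 reproduces the observed 1.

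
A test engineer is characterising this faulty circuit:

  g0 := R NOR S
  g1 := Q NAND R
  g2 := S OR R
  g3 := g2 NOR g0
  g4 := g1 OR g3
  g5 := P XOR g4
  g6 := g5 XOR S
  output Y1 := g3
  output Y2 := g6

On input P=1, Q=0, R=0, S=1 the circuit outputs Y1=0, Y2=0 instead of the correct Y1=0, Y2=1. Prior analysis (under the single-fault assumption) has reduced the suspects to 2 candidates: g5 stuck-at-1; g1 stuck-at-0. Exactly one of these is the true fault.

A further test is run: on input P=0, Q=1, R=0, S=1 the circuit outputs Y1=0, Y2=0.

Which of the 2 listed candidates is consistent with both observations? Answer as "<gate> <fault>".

Evaluate each candidate on input P=0, Q=1, R=0, S=1:
  g5 stuck-at-1: g0=0, g1=1, g2=1, g3=0, g4=1, g5=1 [stuck-at-1], g6=0 → Y1=0, Y2=0 — matches
  g1 stuck-at-0: g0=0, g1=0 [stuck-at-0], g2=1, g3=0, g4=0, g5=0, g6=1 → Y1=0, Y2=1 — eliminated
Only g5 stuck-at-1 reproduces the observed Y1=0, Y2=0.

g5 stuck-at-1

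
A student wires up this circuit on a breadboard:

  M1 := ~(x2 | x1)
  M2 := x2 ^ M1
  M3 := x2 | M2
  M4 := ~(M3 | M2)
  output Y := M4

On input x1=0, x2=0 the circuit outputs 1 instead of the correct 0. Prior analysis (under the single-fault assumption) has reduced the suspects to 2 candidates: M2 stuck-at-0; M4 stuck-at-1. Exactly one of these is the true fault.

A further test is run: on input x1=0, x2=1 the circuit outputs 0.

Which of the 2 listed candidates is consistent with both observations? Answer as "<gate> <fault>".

M2 stuck-at-0

Evaluate each candidate on input x1=0, x2=1:
  M2 stuck-at-0: M1=0, M2=0 [stuck-at-0], M3=1, M4=0 → 0 — matches
  M4 stuck-at-1: M1=0, M2=1, M3=1, M4=1 [stuck-at-1] → 1 — eliminated
Only M2 stuck-at-0 reproduces the observed 0.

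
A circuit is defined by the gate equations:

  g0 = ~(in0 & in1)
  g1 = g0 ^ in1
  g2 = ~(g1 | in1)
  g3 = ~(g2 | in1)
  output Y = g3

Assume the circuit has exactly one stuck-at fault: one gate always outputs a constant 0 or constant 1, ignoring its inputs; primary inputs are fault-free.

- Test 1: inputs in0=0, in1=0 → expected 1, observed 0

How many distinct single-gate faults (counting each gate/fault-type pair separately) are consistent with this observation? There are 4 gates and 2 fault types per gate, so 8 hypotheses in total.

Fault-free: g0=1, g1=1, g2=0, g3=1 → 1. Observed 0.
  g0 stuck-at-0: output 0 ✓
  g0 stuck-at-1: output 1 ✗
  g1 stuck-at-0: output 0 ✓
  g1 stuck-at-1: output 1 ✗
  g2 stuck-at-0: output 1 ✗
  g2 stuck-at-1: output 0 ✓
  g3 stuck-at-0: output 0 ✓
  g3 stuck-at-1: output 1 ✗
Consistent faults: {g0 stuck-at-0, g1 stuck-at-0, g2 stuck-at-1, g3 stuck-at-0} — 4 in all.

4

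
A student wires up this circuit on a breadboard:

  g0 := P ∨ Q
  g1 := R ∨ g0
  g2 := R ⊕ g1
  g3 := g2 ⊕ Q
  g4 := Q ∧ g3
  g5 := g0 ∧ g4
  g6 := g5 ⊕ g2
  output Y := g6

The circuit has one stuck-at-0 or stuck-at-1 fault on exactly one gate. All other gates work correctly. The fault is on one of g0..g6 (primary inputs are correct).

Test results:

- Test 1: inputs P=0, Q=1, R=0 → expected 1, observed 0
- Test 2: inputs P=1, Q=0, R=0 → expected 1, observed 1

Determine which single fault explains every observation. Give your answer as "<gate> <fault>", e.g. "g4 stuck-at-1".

g3 stuck-at-1

Fault-free values for test 1 (P=0, Q=1, R=0): g0=1, g1=1, g2=1, g3=0, g4=0, g5=0, g6=1, giving Y=1. Observed 0.
Test 1: faults giving observed 0 are {g0 stuck-at-0, g3 stuck-at-1, g4 stuck-at-1, g5 stuck-at-1, g6 stuck-at-0}.
Test 2 (P=1, Q=0, R=0): fault-free g0=1, g1=1, g2=1, g3=1, g4=0, g5=0, g6=1 → 1; observed 1. Eliminates g0 stuck-at-0, g4 stuck-at-1, g5 stuck-at-1, g6 stuck-at-0.
Only g3 stuck-at-1 is consistent with every test.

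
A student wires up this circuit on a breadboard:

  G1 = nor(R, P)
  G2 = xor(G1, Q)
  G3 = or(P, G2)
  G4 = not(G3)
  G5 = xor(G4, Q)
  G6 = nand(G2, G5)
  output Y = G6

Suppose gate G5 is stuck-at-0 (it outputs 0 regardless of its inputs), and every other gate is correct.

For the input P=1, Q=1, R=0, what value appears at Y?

Propagate with G5 forced: G1=0, G2=1, G3=1, G4=0, G5=0 [stuck-at-0], G6=1.
So Y = 1. (Without the fault it would be 0.)

1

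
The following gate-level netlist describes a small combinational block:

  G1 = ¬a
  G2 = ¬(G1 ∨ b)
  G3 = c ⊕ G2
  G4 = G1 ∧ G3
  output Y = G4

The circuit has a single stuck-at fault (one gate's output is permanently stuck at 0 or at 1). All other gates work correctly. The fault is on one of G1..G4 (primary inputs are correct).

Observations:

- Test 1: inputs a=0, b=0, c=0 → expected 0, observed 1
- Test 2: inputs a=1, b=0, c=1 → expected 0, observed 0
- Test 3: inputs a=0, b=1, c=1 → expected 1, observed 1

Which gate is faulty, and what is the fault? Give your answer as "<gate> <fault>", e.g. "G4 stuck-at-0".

Fault-free values for test 1 (a=0, b=0, c=0): G1=1, G2=0, G3=0, G4=0, giving Y=0. Observed 1.
Test 1: faults giving observed 1 are {G2 stuck-at-1, G3 stuck-at-1, G4 stuck-at-1}.
Test 2 (a=1, b=0, c=1): fault-free G1=0, G2=1, G3=0, G4=0 → 0; observed 0. Eliminates G4 stuck-at-1.
Test 3 (a=0, b=1, c=1): fault-free G1=1, G2=0, G3=1, G4=1 → 1; observed 1. Eliminates G2 stuck-at-1.
Only G3 stuck-at-1 is consistent with every test.

G3 stuck-at-1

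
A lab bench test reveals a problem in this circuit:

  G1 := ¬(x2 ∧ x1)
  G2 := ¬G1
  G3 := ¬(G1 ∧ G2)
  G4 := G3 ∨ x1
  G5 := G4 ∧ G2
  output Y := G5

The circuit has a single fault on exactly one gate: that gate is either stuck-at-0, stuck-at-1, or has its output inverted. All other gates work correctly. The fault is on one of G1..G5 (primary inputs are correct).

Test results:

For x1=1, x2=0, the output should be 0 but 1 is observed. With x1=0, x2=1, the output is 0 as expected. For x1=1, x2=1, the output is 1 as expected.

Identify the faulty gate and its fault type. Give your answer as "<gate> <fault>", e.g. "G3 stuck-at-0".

G2 stuck-at-1

Fault-free values for test 1 (x1=1, x2=0): G1=1, G2=0, G3=1, G4=1, G5=0, giving Y=0. Observed 1.
Test 1: faults giving observed 1 are {G1 stuck-at-0, G1 inverted output, G2 stuck-at-1, G2 inverted output, G5 stuck-at-1, G5 inverted output}.
Test 2 (x1=0, x2=1): fault-free G1=1, G2=0, G3=1, G4=1, G5=0 → 0; observed 0. Eliminates G1 stuck-at-0, G1 inverted output, G5 stuck-at-1, G5 inverted output.
Test 3 (x1=1, x2=1): fault-free G1=0, G2=1, G3=1, G4=1, G5=1 → 1; observed 1. Eliminates G2 inverted output.
Only G2 stuck-at-1 is consistent with every test.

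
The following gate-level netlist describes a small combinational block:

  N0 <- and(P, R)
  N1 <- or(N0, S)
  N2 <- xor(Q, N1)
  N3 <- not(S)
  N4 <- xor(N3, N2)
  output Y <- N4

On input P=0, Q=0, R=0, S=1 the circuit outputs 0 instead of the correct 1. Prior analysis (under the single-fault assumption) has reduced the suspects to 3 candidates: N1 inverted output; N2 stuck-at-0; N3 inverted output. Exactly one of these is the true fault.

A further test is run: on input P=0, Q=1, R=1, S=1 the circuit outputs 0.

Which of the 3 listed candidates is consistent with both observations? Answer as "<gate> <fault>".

Evaluate each candidate on input P=0, Q=1, R=1, S=1:
  N1 inverted output: N0=0, N1=0 [inverted output], N2=1, N3=0, N4=1 → 1 — eliminated
  N2 stuck-at-0: N0=0, N1=1, N2=0 [stuck-at-0], N3=0, N4=0 → 0 — matches
  N3 inverted output: N0=0, N1=1, N2=0, N3=1 [inverted output], N4=1 → 1 — eliminated
Only N2 stuck-at-0 reproduces the observed 0.

N2 stuck-at-0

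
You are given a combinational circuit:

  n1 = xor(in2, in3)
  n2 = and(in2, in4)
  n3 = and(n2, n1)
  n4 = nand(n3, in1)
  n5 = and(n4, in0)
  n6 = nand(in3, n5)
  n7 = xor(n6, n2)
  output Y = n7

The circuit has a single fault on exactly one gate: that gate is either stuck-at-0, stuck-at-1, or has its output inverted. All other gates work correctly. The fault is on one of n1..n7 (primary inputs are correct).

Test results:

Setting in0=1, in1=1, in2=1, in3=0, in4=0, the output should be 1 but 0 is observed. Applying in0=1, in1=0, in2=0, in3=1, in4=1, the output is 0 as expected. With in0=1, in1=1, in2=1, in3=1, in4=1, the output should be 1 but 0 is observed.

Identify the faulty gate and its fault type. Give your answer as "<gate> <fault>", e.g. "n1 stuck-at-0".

n7 stuck-at-0

Fault-free values for test 1 (in0=1, in1=1, in2=1, in3=0, in4=0): n1=1, n2=0, n3=0, n4=1, n5=1, n6=1, n7=1, giving Y=1. Observed 0.
Test 1: faults giving observed 0 are {n2 stuck-at-1, n2 inverted output, n6 stuck-at-0, n6 inverted output, n7 stuck-at-0, n7 inverted output}.
Test 2 (in0=1, in1=0, in2=0, in3=1, in4=1): fault-free n1=1, n2=0, n3=0, n4=1, n5=1, n6=0, n7=0 → 0; observed 0. Eliminates n2 stuck-at-1, n2 inverted output, n6 inverted output, n7 inverted output.
Test 3 (in0=1, in1=1, in2=1, in3=1, in4=1): fault-free n1=0, n2=1, n3=0, n4=1, n5=1, n6=0, n7=1 → 1; observed 0. Eliminates n6 stuck-at-0.
Only n7 stuck-at-0 is consistent with every test.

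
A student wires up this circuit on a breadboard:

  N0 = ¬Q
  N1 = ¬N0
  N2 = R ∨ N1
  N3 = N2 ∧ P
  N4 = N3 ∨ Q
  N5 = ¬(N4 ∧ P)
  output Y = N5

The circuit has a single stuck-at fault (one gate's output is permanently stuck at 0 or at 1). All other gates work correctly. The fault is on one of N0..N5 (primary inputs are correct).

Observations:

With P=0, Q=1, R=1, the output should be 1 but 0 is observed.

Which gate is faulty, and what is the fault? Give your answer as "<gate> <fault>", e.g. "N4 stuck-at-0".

N5 stuck-at-0

Fault-free values for test 1 (P=0, Q=1, R=1): N0=0, N1=1, N2=1, N3=0, N4=1, N5=1, giving Y=1. Observed 0.
Test 1: faults giving observed 0 are {N5 stuck-at-0}.
Only N5 stuck-at-0 is consistent with every test.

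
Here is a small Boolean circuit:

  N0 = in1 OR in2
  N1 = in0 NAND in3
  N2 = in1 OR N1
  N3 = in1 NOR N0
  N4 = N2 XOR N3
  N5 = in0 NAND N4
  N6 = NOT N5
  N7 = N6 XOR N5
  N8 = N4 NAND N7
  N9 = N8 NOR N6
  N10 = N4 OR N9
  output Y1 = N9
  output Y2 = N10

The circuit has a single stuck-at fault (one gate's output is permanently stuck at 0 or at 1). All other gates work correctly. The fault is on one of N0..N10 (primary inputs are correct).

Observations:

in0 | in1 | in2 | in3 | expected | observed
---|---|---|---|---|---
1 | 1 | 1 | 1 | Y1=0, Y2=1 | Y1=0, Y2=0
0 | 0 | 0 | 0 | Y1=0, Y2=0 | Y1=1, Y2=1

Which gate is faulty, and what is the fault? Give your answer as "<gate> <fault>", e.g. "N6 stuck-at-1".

Fault-free values for test 1 (in0=1, in1=1, in2=1, in3=1): N0=1, N1=0, N2=1, N3=0, N4=1, N5=0, N6=1, N7=1, N8=0, N9=0, N10=1, giving Y1=0, Y2=1. Observed Y1=0, Y2=0.
Test 1: faults giving observed Y1=0, Y2=0 are {N2 stuck-at-0, N3 stuck-at-1, N4 stuck-at-0, N10 stuck-at-0}.
Test 2 (in0=0, in1=0, in2=0, in3=0): fault-free N0=0, N1=1, N2=1, N3=1, N4=0, N5=1, N6=0, N7=1, N8=1, N9=0, N10=0 → Y1=0, Y2=0; observed Y1=1, Y2=1. Eliminates N3 stuck-at-1, N4 stuck-at-0, N10 stuck-at-0.
Only N2 stuck-at-0 is consistent with every test.

N2 stuck-at-0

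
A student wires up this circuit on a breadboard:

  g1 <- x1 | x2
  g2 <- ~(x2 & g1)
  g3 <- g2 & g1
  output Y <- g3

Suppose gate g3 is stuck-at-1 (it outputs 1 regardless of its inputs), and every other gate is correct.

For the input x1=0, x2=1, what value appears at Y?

Propagate with g3 forced: g1=1, g2=0, g3=1 [stuck-at-1].
So Y = 1. (Without the fault it would be 0.)

1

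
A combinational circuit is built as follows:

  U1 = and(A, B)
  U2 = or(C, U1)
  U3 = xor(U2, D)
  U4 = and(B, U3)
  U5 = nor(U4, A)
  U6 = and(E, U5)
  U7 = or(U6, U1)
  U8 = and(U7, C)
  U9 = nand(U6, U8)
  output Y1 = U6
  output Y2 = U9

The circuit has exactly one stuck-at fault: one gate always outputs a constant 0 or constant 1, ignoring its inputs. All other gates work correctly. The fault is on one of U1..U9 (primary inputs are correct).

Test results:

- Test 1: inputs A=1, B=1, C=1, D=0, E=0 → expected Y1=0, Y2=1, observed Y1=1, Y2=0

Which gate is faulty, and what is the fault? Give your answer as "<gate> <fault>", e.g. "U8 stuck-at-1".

U6 stuck-at-1

Fault-free values for test 1 (A=1, B=1, C=1, D=0, E=0): U1=1, U2=1, U3=1, U4=1, U5=0, U6=0, U7=1, U8=1, U9=1, giving Y1=0, Y2=1. Observed Y1=1, Y2=0.
Test 1: faults giving observed Y1=1, Y2=0 are {U6 stuck-at-1}.
Only U6 stuck-at-1 is consistent with every test.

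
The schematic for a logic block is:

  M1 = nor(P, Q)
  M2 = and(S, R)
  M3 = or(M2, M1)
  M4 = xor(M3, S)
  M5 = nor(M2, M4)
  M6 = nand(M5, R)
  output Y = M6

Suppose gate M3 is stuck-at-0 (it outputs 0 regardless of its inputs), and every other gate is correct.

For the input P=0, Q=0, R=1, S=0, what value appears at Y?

Propagate with M3 forced: M1=1, M2=0, M3=0 [stuck-at-0], M4=0, M5=1, M6=0.
So Y = 0. (Without the fault it would be 1.)

0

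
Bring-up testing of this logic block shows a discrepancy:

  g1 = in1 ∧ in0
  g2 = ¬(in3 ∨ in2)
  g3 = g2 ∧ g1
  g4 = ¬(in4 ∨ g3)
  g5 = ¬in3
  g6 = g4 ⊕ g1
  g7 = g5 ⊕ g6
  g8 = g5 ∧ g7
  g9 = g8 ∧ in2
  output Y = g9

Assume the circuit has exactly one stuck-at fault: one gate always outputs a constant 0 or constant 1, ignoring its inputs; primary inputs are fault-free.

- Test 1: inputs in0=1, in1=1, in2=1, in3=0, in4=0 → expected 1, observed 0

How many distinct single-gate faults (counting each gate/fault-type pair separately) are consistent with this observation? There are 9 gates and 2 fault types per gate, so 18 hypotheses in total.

Fault-free: g1=1, g2=0, g3=0, g4=1, g5=1, g6=0, g7=1, g8=1, g9=1 → 1. Observed 0.
  g1: stuck-at-0 ✓; others ✗
  g2: stuck-at-1 ✓; others ✗
  g3: stuck-at-1 ✓; others ✗
  g4: stuck-at-0 ✓; others ✗
  g5: stuck-at-0 ✓; others ✗
  g6: stuck-at-1 ✓; others ✗
  g7: stuck-at-0 ✓; others ✗
  g8: stuck-at-0 ✓; others ✗
  g9: stuck-at-0 ✓; others ✗
Consistent faults: {g1 stuck-at-0, g2 stuck-at-1, g3 stuck-at-1, g4 stuck-at-0, g5 stuck-at-0, g6 stuck-at-1, g7 stuck-at-0, g8 stuck-at-0, g9 stuck-at-0} — 9 in all.

9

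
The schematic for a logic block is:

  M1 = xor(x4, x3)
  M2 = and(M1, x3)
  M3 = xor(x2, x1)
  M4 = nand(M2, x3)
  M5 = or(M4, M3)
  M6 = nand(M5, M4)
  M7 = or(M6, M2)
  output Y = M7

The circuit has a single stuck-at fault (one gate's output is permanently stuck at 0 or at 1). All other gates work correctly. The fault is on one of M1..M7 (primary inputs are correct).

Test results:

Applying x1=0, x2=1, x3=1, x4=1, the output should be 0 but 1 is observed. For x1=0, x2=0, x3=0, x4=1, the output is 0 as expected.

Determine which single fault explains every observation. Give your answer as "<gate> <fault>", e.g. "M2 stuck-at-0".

Fault-free values for test 1 (x1=0, x2=1, x3=1, x4=1): M1=0, M2=0, M3=1, M4=1, M5=1, M6=0, M7=0, giving Y=0. Observed 1.
Test 1: faults giving observed 1 are {M1 stuck-at-1, M2 stuck-at-1, M4 stuck-at-0, M5 stuck-at-0, M6 stuck-at-1, M7 stuck-at-1}.
Test 2 (x1=0, x2=0, x3=0, x4=1): fault-free M1=1, M2=0, M3=0, M4=1, M5=1, M6=0, M7=0 → 0; observed 0. Eliminates M2 stuck-at-1, M4 stuck-at-0, M5 stuck-at-0, M6 stuck-at-1, M7 stuck-at-1.
Only M1 stuck-at-1 is consistent with every test.

M1 stuck-at-1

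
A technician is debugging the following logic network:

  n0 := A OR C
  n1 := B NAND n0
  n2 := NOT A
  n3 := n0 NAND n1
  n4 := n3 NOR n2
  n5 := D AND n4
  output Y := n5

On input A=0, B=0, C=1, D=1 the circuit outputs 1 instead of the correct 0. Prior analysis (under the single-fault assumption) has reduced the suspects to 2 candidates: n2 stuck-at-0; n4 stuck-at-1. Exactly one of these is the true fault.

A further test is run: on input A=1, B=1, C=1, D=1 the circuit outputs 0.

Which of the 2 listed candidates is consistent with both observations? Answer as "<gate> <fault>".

Evaluate each candidate on input A=1, B=1, C=1, D=1:
  n2 stuck-at-0: n0=1, n1=0, n2=0 [stuck-at-0], n3=1, n4=0, n5=0 → 0 — matches
  n4 stuck-at-1: n0=1, n1=0, n2=0, n3=1, n4=1 [stuck-at-1], n5=1 → 1 — eliminated
Only n2 stuck-at-0 reproduces the observed 0.

n2 stuck-at-0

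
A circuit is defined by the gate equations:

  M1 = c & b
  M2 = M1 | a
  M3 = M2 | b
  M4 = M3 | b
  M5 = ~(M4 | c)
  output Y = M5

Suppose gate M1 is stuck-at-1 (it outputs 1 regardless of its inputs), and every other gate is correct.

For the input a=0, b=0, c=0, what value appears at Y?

0

Propagate with M1 forced: M1=1 [stuck-at-1], M2=1, M3=1, M4=1, M5=0.
So Y = 0. (Without the fault it would be 1.)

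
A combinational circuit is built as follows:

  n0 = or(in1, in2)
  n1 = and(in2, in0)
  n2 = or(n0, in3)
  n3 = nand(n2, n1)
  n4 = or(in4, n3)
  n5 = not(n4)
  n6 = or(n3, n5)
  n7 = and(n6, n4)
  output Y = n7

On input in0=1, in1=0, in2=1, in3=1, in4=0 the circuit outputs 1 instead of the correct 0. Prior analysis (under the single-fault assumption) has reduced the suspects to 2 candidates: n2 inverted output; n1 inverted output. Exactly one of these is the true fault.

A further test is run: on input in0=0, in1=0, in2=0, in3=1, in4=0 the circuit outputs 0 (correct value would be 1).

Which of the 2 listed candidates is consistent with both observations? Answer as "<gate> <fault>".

Evaluate each candidate on input in0=0, in1=0, in2=0, in3=1, in4=0:
  n2 inverted output: n0=0, n1=0, n2=0 [inverted output], n3=1, n4=1, n5=0, n6=1, n7=1 → 1 — eliminated
  n1 inverted output: n0=0, n1=1 [inverted output], n2=1, n3=0, n4=0, n5=1, n6=1, n7=0 → 0 — matches
Only n1 inverted output reproduces the observed 0.

n1 inverted output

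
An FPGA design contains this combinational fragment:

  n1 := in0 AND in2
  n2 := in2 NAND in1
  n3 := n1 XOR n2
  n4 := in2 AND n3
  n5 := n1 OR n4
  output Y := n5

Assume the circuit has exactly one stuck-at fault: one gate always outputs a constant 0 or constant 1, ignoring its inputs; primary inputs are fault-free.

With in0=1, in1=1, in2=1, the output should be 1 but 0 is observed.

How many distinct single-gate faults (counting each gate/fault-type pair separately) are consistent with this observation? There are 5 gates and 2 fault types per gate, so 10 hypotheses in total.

Fault-free: n1=1, n2=0, n3=1, n4=1, n5=1 → 1. Observed 0.
  n1 stuck-at-0: output 0 ✓
  n1 stuck-at-1: output 1 ✗
  n2 stuck-at-0: output 1 ✗
  n2 stuck-at-1: output 1 ✗
  n3 stuck-at-0: output 1 ✗
  n3 stuck-at-1: output 1 ✗
  n4 stuck-at-0: output 1 ✗
  n4 stuck-at-1: output 1 ✗
  n5 stuck-at-0: output 0 ✓
  n5 stuck-at-1: output 1 ✗
Consistent faults: {n1 stuck-at-0, n5 stuck-at-0} — 2 in all.

2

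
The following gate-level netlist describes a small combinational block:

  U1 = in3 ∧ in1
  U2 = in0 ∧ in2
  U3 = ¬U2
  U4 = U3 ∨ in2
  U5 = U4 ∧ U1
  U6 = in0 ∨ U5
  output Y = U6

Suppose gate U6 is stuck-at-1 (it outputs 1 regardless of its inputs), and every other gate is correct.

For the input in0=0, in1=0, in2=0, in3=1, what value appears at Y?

1

Propagate with U6 forced: U1=0, U2=0, U3=1, U4=1, U5=0, U6=1 [stuck-at-1].
So Y = 1. (Without the fault it would be 0.)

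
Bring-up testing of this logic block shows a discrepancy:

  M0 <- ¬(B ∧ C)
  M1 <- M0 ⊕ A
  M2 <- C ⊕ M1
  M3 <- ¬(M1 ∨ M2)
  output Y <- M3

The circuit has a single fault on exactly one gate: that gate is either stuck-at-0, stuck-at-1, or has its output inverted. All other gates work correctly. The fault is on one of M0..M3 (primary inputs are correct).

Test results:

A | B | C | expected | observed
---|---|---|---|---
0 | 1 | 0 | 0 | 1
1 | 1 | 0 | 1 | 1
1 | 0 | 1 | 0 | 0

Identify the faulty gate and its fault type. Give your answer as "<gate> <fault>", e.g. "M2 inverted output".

Fault-free values for test 1 (A=0, B=1, C=0): M0=1, M1=1, M2=1, M3=0, giving Y=0. Observed 1.
Test 1: faults giving observed 1 are {M0 stuck-at-0, M0 inverted output, M1 stuck-at-0, M1 inverted output, M3 stuck-at-1, M3 inverted output}.
Test 2 (A=1, B=1, C=0): fault-free M0=1, M1=0, M2=0, M3=1 → 1; observed 1. Eliminates M0 stuck-at-0, M0 inverted output, M1 inverted output, M3 inverted output.
Test 3 (A=1, B=0, C=1): fault-free M0=1, M1=0, M2=1, M3=0 → 0; observed 0. Eliminates M3 stuck-at-1.
Only M1 stuck-at-0 is consistent with every test.

M1 stuck-at-0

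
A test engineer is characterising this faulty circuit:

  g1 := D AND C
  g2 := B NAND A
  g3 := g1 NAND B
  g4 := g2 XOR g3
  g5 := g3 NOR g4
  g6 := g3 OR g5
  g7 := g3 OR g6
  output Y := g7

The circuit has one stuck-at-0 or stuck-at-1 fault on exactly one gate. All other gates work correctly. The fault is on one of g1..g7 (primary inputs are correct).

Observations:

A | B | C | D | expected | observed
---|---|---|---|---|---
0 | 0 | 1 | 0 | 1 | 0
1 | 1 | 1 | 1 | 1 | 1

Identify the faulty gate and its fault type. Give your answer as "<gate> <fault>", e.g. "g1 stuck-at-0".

Fault-free values for test 1 (A=0, B=0, C=1, D=0): g1=0, g2=1, g3=1, g4=0, g5=0, g6=1, g7=1, giving Y=1. Observed 0.
Test 1: faults giving observed 0 are {g3 stuck-at-0, g7 stuck-at-0}.
Test 2 (A=1, B=1, C=1, D=1): fault-free g1=1, g2=0, g3=0, g4=0, g5=1, g6=1, g7=1 → 1; observed 1. Eliminates g7 stuck-at-0.
Only g3 stuck-at-0 is consistent with every test.

g3 stuck-at-0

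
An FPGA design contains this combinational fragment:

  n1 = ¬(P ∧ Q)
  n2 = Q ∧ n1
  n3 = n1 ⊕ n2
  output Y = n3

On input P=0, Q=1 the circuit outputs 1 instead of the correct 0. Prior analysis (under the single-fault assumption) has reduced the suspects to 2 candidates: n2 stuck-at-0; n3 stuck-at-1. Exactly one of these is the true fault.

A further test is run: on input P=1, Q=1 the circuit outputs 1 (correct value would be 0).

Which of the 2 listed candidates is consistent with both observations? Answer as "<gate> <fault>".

n3 stuck-at-1

Evaluate each candidate on input P=1, Q=1:
  n2 stuck-at-0: n1=0, n2=0 [stuck-at-0], n3=0 → 0 — eliminated
  n3 stuck-at-1: n1=0, n2=0, n3=1 [stuck-at-1] → 1 — matches
Only n3 stuck-at-1 reproduces the observed 1.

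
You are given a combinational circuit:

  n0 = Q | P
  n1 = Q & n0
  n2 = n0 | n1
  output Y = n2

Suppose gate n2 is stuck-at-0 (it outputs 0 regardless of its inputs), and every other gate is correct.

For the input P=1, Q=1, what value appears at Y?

0

Propagate with n2 forced: n0=1, n1=1, n2=0 [stuck-at-0].
So Y = 0. (Without the fault it would be 1.)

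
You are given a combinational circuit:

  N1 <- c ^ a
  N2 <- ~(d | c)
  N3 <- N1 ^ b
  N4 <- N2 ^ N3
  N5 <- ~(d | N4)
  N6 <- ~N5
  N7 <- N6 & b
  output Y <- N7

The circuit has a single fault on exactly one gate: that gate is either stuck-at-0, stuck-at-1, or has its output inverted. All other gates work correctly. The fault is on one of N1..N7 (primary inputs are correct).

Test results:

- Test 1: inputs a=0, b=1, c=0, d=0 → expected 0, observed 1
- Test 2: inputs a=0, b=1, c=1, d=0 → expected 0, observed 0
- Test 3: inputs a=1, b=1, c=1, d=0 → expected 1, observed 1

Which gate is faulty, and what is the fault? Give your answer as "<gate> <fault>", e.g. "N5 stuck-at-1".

Fault-free values for test 1 (a=0, b=1, c=0, d=0): N1=0, N2=1, N3=1, N4=0, N5=1, N6=0, N7=0, giving Y=0. Observed 1.
Test 1: faults giving observed 1 are {N1 stuck-at-1, N1 inverted output, N2 stuck-at-0, N2 inverted output, N3 stuck-at-0, N3 inverted output, N4 stuck-at-1, N4 inverted output, N5 stuck-at-0, N5 inverted output, N6 stuck-at-1, N6 inverted output, N7 stuck-at-1, N7 inverted output}.
Test 2 (a=0, b=1, c=1, d=0): fault-free N1=1, N2=0, N3=0, N4=0, N5=1, N6=0, N7=0 → 0; observed 0. Eliminates N1 inverted output, N2 inverted output, N3 inverted output, N4 stuck-at-1, N4 inverted output, N5 stuck-at-0, N5 inverted output, N6 stuck-at-1, N6 inverted output, N7 stuck-at-1, N7 inverted output.
Test 3 (a=1, b=1, c=1, d=0): fault-free N1=0, N2=0, N3=1, N4=1, N5=0, N6=1, N7=1 → 1; observed 1. Eliminates N1 stuck-at-1, N3 stuck-at-0.
Only N2 stuck-at-0 is consistent with every test.

N2 stuck-at-0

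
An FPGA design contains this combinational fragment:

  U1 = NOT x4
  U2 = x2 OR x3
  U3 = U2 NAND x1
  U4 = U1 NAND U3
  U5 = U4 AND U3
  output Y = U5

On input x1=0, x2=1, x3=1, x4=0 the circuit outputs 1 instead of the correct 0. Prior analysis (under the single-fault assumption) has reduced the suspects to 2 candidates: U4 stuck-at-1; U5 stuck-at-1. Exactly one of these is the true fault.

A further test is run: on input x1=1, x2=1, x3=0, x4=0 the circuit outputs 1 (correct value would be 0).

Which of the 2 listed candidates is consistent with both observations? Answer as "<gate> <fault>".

Evaluate each candidate on input x1=1, x2=1, x3=0, x4=0:
  U4 stuck-at-1: U1=1, U2=1, U3=0, U4=1 [stuck-at-1], U5=0 → 0 — eliminated
  U5 stuck-at-1: U1=1, U2=1, U3=0, U4=1, U5=1 [stuck-at-1] → 1 — matches
Only U5 stuck-at-1 reproduces the observed 1.

U5 stuck-at-1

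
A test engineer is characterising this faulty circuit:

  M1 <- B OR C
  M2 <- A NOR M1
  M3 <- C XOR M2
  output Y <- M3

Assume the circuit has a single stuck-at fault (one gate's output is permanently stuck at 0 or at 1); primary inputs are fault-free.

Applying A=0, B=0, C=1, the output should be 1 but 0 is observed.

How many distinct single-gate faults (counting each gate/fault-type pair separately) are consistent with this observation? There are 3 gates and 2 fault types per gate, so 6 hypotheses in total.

Fault-free: M1=1, M2=0, M3=1 → 1. Observed 0.
  M1 stuck-at-0: output 0 ✓
  M1 stuck-at-1: output 1 ✗
  M2 stuck-at-0: output 1 ✗
  M2 stuck-at-1: output 0 ✓
  M3 stuck-at-0: output 0 ✓
  M3 stuck-at-1: output 1 ✗
Consistent faults: {M1 stuck-at-0, M2 stuck-at-1, M3 stuck-at-0} — 3 in all.

3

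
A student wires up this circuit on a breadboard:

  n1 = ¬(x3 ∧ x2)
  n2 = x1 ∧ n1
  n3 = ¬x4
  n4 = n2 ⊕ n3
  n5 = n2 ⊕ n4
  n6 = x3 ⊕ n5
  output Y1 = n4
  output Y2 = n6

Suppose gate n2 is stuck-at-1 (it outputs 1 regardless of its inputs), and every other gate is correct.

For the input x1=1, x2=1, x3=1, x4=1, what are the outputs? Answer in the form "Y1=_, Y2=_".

Y1=1, Y2=1

Propagate with n2 forced: n1=0, n2=1 [stuck-at-1], n3=0, n4=1, n5=0, n6=1.
So the outputs are Y1=1, Y2=1. (Without the fault they would be Y1=0, Y2=1.)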